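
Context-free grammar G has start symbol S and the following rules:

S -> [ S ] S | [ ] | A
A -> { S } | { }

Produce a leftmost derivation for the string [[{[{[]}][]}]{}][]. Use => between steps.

S => [S]S => [[S]S]S => [[A]S]S => [[{S}]S]S => [[{[S]S}]S]S => [[{[A]S}]S]S => [[{[{S}]S}]S]S => [[{[{[]}]S}]S]S => [[{[{[]}][]}]S]S => [[{[{[]}][]}]A]S => [[{[{[]}][]}]{}]S => [[{[{[]}][]}]{}][]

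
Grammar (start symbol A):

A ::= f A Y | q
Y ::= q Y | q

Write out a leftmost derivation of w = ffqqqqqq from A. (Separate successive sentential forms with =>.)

A => fAY => ffAYY => ffqYY => ffqqYY => ffqqqYY => ffqqqqYY => ffqqqqqY => ffqqqqqq

A => fAY   [A ::= f A Y]
fAY => ffAYY   [A ::= f A Y]
ffAYY => ffqYY   [A ::= q]
ffqYY => ffqqYY   [Y ::= q Y]
ffqqYY => ffqqqYY   [Y ::= q Y]
ffqqqYY => ffqqqqYY   [Y ::= q Y]
ffqqqqYY => ffqqqqqY   [Y ::= q]
ffqqqqqY => ffqqqqqq   [Y ::= q]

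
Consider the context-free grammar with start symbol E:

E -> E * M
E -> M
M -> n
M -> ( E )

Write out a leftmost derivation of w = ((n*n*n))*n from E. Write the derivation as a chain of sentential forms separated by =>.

E=>E*M=>M*M=>(E)*M=>(M)*M=>((E))*M=>((E*M))*M=>((E*M*M))*M=>((M*M*M))*M=>((n*M*M))*M=>((n*n*M))*M=>((n*n*n))*M=>((n*n*n))*n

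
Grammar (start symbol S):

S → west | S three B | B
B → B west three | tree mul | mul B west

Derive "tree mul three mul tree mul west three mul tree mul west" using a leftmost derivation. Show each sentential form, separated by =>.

S => S three B => S three B three B => B three B three B => tree mul three B three B => tree mul three mul B west three B => tree mul three mul tree mul west three B => tree mul three mul tree mul west three mul B west => tree mul three mul tree mul west three mul tree mul west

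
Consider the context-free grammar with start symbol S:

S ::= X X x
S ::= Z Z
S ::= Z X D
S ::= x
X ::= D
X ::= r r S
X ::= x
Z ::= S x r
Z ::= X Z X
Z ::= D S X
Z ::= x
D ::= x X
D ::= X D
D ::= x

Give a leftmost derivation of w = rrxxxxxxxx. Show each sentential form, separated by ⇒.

S ⇒ XXx ⇒ DXx ⇒ XDXx ⇒ rrSDXx ⇒ rrZZDXx ⇒ rrDSXZDXx ⇒ rrxXSXZDXx ⇒ rrxDSXZDXx ⇒ rrxxSXZDXx ⇒ rrxxxXZDXx ⇒ rrxxxxZDXx ⇒ rrxxxxxDXx ⇒ rrxxxxxxXx ⇒ rrxxxxxxxx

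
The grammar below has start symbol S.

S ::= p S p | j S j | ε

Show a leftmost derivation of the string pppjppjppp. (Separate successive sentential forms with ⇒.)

S ⇒ pSp   [S ::= p S p]
pSp ⇒ ppSpp   [S ::= p S p]
ppSpp ⇒ pppSppp   [S ::= p S p]
pppSppp ⇒ pppjSjppp   [S ::= j S j]
pppjSjppp ⇒ pppjpSpjppp   [S ::= p S p]
pppjpSpjppp ⇒ pppjppjppp   [S ::= ε]

S ⇒ pSp ⇒ ppSpp ⇒ pppSppp ⇒ pppjSjppp ⇒ pppjpSpjppp ⇒ pppjppjppp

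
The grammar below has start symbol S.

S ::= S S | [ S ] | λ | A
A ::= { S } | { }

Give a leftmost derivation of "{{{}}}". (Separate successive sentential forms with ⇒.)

S ⇒ A   [S ::= A]
A ⇒ {S}   [A ::= { S }]
{S} ⇒ {A}   [S ::= A]
{A} ⇒ {{S}}   [A ::= { S }]
{{S}} ⇒ {{A}}   [S ::= A]
{{A}} ⇒ {{{S}}}   [A ::= { S }]
{{{S}}} ⇒ {{{}}}   [S ::= λ]

S⇒A⇒{S}⇒{A}⇒{{S}}⇒{{A}}⇒{{{S}}}⇒{{{}}}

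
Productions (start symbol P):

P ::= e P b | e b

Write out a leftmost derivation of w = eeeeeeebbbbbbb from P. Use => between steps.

P => ePb => eePbb => eeePbbb => eeeePbbbb => eeeeePbbbbb => eeeeeePbbbbbb => eeeeeeebbbbbbb

P => ePb   [P ::= e P b]
ePb => eePbb   [P ::= e P b]
eePbb => eeePbbb   [P ::= e P b]
eeePbbb => eeeePbbbb   [P ::= e P b]
eeeePbbbb => eeeeePbbbbb   [P ::= e P b]
eeeeePbbbbb => eeeeeePbbbbbb   [P ::= e P b]
eeeeeePbbbbbb => eeeeeeebbbbbbb   [P ::= e b]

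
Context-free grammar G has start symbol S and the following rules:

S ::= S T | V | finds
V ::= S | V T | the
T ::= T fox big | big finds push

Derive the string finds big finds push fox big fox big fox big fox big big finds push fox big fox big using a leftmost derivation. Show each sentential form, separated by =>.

S => S T   [S ::= S T]
S T => S T T   [S ::= S T]
S T T => finds T T   [S ::= finds]
finds T T => finds T fox big T   [T ::= T fox big]
finds T fox big T => finds T fox big fox big T   [T ::= T fox big]
finds T fox big fox big T => finds T fox big fox big fox big T   [T ::= T fox big]
finds T fox big fox big fox big T => finds T fox big fox big fox big fox big T   [T ::= T fox big]
finds T fox big fox big fox big fox big T => finds big finds push fox big fox big fox big fox big T   [T ::= big finds push]
finds big finds push fox big fox big fox big fox big T => finds big finds push fox big fox big fox big fox big T fox big   [T ::= T fox big]
finds big finds push fox big fox big fox big fox big T fox big => finds big finds push fox big fox big fox big fox big T fox big fox big   [T ::= T fox big]
finds big finds push fox big fox big fox big fox big T fox big fox big => finds big finds push fox big fox big fox big fox big big finds push fox big fox big   [T ::= big finds push]

S => S T => S T T => finds T T => finds T fox big T => finds T fox big fox big T => finds T fox big fox big fox big T => finds T fox big fox big fox big fox big T => finds big finds push fox big fox big fox big fox big T => finds big finds push fox big fox big fox big fox big T fox big => finds big finds push fox big fox big fox big fox big T fox big fox big => finds big finds push fox big fox big fox big fox big big finds push fox big fox big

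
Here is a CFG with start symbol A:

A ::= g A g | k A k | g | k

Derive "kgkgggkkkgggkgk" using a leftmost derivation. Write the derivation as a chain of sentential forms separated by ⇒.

A ⇒ kAk   [A ::= k A k]
kAk ⇒ kgAgk   [A ::= g A g]
kgAgk ⇒ kgkAkgk   [A ::= k A k]
kgkAkgk ⇒ kgkgAgkgk   [A ::= g A g]
kgkgAgkgk ⇒ kgkggAggkgk   [A ::= g A g]
kgkggAggkgk ⇒ kgkgggAgggkgk   [A ::= g A g]
kgkgggAgggkgk ⇒ kgkgggkAkgggkgk   [A ::= k A k]
kgkgggkAkgggkgk ⇒ kgkgggkkkgggkgk   [A ::= k]

A⇒kAk⇒kgAgk⇒kgkAkgk⇒kgkgAgkgk⇒kgkggAggkgk⇒kgkgggAgggkgk⇒kgkgggkAkgggkgk⇒kgkgggkkkgggkgk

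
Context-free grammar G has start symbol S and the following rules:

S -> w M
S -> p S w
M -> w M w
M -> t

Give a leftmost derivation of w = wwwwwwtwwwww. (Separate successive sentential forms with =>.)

S=>wM=>wwMw=>wwwMww=>wwwwMwww=>wwwwwMwwww=>wwwwwwMwwwww=>wwwwwwtwwwww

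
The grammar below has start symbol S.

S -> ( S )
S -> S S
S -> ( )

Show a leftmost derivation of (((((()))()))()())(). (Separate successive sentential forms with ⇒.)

S ⇒ SS ⇒ (S)S ⇒ (SS)S ⇒ (SSS)S ⇒ ((S)SS)S ⇒ (((S))SS)S ⇒ (((SS))SS)S ⇒ ((((S)S))SS)S ⇒ (((((S))S))SS)S ⇒ (((((()))S))SS)S ⇒ (((((()))()))SS)S ⇒ (((((()))()))()S)S ⇒ (((((()))()))()())S ⇒ (((((()))()))()())()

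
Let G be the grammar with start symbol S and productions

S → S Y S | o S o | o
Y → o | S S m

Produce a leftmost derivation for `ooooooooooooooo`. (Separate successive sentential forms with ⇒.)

S⇒SYS⇒oSoYS⇒ooSooYS⇒oooSoooYS⇒ooooSooooYS⇒ooooSYSooooYS⇒oooooSoYSooooYS⇒oooooooYSooooYS⇒ooooooooSooooYS⇒oooooooooooooYS⇒ooooooooooooooS⇒ooooooooooooooo

S ⇒ SYS   [S → S Y S]
SYS ⇒ oSoYS   [S → o S o]
oSoYS ⇒ ooSooYS   [S → o S o]
ooSooYS ⇒ oooSoooYS   [S → o S o]
oooSoooYS ⇒ ooooSooooYS   [S → o S o]
ooooSooooYS ⇒ ooooSYSooooYS   [S → S Y S]
ooooSYSooooYS ⇒ oooooSoYSooooYS   [S → o S o]
oooooSoYSooooYS ⇒ oooooooYSooooYS   [S → o]
oooooooYSooooYS ⇒ ooooooooSooooYS   [Y → o]
ooooooooSooooYS ⇒ oooooooooooooYS   [S → o]
oooooooooooooYS ⇒ ooooooooooooooS   [Y → o]
ooooooooooooooS ⇒ ooooooooooooooo   [S → o]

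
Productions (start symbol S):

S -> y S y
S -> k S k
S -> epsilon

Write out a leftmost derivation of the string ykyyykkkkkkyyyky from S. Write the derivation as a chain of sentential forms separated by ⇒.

S ⇒ ySy   [S -> y S y]
ySy ⇒ ykSky   [S -> k S k]
ykSky ⇒ ykySyky   [S -> y S y]
ykySyky ⇒ ykyySyyky   [S -> y S y]
ykyySyyky ⇒ ykyyySyyyky   [S -> y S y]
ykyyySyyyky ⇒ ykyyykSkyyyky   [S -> k S k]
ykyyykSkyyyky ⇒ ykyyykkSkkyyyky   [S -> k S k]
ykyyykkSkkyyyky ⇒ ykyyykkkSkkkyyyky   [S -> k S k]
ykyyykkkSkkkyyyky ⇒ ykyyykkkkkkyyyky   [S -> epsilon]

S⇒ySy⇒ykSky⇒ykySyky⇒ykyySyyky⇒ykyyySyyyky⇒ykyyykSkyyyky⇒ykyyykkSkkyyyky⇒ykyyykkkSkkkyyyky⇒ykyyykkkkkkyyyky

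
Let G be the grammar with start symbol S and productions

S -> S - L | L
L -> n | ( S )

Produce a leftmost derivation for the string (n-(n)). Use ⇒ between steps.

S ⇒ L ⇒ (S) ⇒ (S-L) ⇒ (L-L) ⇒ (n-L) ⇒ (n-(S)) ⇒ (n-(L)) ⇒ (n-(n))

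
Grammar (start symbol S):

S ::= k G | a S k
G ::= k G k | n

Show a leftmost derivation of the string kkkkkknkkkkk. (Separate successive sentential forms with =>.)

S => kG   [S ::= k G]
kG => kkGk   [G ::= k G k]
kkGk => kkkGkk   [G ::= k G k]
kkkGkk => kkkkGkkk   [G ::= k G k]
kkkkGkkk => kkkkkGkkkk   [G ::= k G k]
kkkkkGkkkk => kkkkkkGkkkkk   [G ::= k G k]
kkkkkkGkkkkk => kkkkkknkkkkk   [G ::= n]

S => kG => kkGk => kkkGkk => kkkkGkkk => kkkkkGkkkk => kkkkkkGkkkkk => kkkkkknkkkkk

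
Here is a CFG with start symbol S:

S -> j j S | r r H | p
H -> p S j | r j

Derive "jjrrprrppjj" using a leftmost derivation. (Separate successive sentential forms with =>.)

S => jjS   [S -> j j S]
jjS => jjrrH   [S -> r r H]
jjrrH => jjrrpSj   [H -> p S j]
jjrrpSj => jjrrprrHj   [S -> r r H]
jjrrprrHj => jjrrprrpSjj   [H -> p S j]
jjrrprrpSjj => jjrrprrppjj   [S -> p]

S=>jjS=>jjrrH=>jjrrpSj=>jjrrprrHj=>jjrrprrpSjj=>jjrrprrppjj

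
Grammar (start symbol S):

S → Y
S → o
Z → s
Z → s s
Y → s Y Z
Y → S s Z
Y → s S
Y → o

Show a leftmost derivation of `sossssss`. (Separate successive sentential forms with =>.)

S => Y   [S → Y]
Y => sYZ   [Y → s Y Z]
sYZ => sSsZZ   [Y → S s Z]
sSsZZ => sYsZZ   [S → Y]
sYsZZ => sSsZsZZ   [Y → S s Z]
sSsZsZZ => sYsZsZZ   [S → Y]
sYsZsZZ => sosZsZZ   [Y → o]
sosZsZZ => sossssZZ   [Z → s s]
sossssZZ => sosssssZ   [Z → s]
sosssssZ => sossssss   [Z → s]

S => Y => sYZ => sSsZZ => sYsZZ => sSsZsZZ => sYsZsZZ => sosZsZZ => sossssZZ => sosssssZ => sossssss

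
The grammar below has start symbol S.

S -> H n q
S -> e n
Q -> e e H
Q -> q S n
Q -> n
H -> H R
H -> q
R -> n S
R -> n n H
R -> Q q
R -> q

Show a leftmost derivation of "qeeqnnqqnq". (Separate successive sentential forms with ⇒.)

S ⇒ Hnq ⇒ HRnq ⇒ qRnq ⇒ qQqnq ⇒ qeeHqnq ⇒ qeeHRqnq ⇒ qeeqRqnq ⇒ qeeqnnHqnq ⇒ qeeqnnqqnq

S ⇒ Hnq   [S -> H n q]
Hnq ⇒ HRnq   [H -> H R]
HRnq ⇒ qRnq   [H -> q]
qRnq ⇒ qQqnq   [R -> Q q]
qQqnq ⇒ qeeHqnq   [Q -> e e H]
qeeHqnq ⇒ qeeHRqnq   [H -> H R]
qeeHRqnq ⇒ qeeqRqnq   [H -> q]
qeeqRqnq ⇒ qeeqnnHqnq   [R -> n n H]
qeeqnnHqnq ⇒ qeeqnnqqnq   [H -> q]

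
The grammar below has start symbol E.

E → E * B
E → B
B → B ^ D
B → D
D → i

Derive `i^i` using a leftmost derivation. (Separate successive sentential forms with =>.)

E => B => B^D => D^D => i^D => i^i

E => B   [E → B]
B => B^D   [B → B ^ D]
B^D => D^D   [B → D]
D^D => i^D   [D → i]
i^D => i^i   [D → i]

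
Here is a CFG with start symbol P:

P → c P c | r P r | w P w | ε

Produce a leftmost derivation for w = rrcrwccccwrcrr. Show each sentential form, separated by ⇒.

P ⇒ rPr   [P → r P r]
rPr ⇒ rrPrr   [P → r P r]
rrPrr ⇒ rrcPcrr   [P → c P c]
rrcPcrr ⇒ rrcrPrcrr   [P → r P r]
rrcrPrcrr ⇒ rrcrwPwrcrr   [P → w P w]
rrcrwPwrcrr ⇒ rrcrwcPcwrcrr   [P → c P c]
rrcrwcPcwrcrr ⇒ rrcrwccPccwrcrr   [P → c P c]
rrcrwccPccwrcrr ⇒ rrcrwccccwrcrr   [P → ε]

P⇒rPr⇒rrPrr⇒rrcPcrr⇒rrcrPrcrr⇒rrcrwPwrcrr⇒rrcrwcPcwrcrr⇒rrcrwccPccwrcrr⇒rrcrwccccwrcrr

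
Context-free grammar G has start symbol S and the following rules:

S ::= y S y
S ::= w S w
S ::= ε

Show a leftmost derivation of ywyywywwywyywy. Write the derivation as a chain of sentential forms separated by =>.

S => ySy => ywSwy => ywySywy => ywyySyywy => ywyywSwyywy => ywyywySywyywy => ywyywywSwywyywy => ywyywywwywyywy

S => ySy   [S ::= y S y]
ySy => ywSwy   [S ::= w S w]
ywSwy => ywySywy   [S ::= y S y]
ywySywy => ywyySyywy   [S ::= y S y]
ywyySyywy => ywyywSwyywy   [S ::= w S w]
ywyywSwyywy => ywyywySywyywy   [S ::= y S y]
ywyywySywyywy => ywyywywSwywyywy   [S ::= w S w]
ywyywywSwywyywy => ywyywywwywyywy   [S ::= ε]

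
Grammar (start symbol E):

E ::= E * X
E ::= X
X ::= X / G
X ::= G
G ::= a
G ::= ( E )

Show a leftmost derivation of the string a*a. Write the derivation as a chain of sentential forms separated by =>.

E => E*X => X*X => G*X => a*X => a*G => a*a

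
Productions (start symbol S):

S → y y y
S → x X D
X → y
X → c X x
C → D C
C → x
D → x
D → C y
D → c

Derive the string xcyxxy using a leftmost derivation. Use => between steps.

S => xXD => xcXxD => xcyxD => xcyxCy => xcyxxy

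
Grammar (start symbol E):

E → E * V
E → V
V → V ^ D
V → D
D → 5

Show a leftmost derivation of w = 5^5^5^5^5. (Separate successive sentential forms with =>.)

E => V => V^D => V^D^D => V^D^D^D => V^D^D^D^D => D^D^D^D^D => 5^D^D^D^D => 5^5^D^D^D => 5^5^5^D^D => 5^5^5^5^D => 5^5^5^5^5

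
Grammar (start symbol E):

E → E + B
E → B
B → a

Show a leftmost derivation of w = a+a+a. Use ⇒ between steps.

E⇒E+B⇒E+B+B⇒B+B+B⇒a+B+B⇒a+a+B⇒a+a+a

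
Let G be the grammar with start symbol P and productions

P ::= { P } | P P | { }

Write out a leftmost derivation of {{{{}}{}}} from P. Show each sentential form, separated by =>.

P => {P}   [P ::= { P }]
{P} => {{P}}   [P ::= { P }]
{{P}} => {{PP}}   [P ::= P P]
{{PP}} => {{{P}P}}   [P ::= { P }]
{{{P}P}} => {{{{}}P}}   [P ::= { }]
{{{{}}P}} => {{{{}}{}}}   [P ::= { }]

P => {P} => {{P}} => {{PP}} => {{{P}P}} => {{{{}}P}} => {{{{}}{}}}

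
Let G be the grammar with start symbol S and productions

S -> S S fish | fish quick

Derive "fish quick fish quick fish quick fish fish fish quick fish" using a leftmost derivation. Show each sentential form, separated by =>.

S => S S fish => S S fish S fish => fish quick S fish S fish => fish quick S S fish fish S fish => fish quick fish quick S fish fish S fish => fish quick fish quick fish quick fish fish S fish => fish quick fish quick fish quick fish fish fish quick fish

S => S S fish   [S -> S S fish]
S S fish => S S fish S fish   [S -> S S fish]
S S fish S fish => fish quick S fish S fish   [S -> fish quick]
fish quick S fish S fish => fish quick S S fish fish S fish   [S -> S S fish]
fish quick S S fish fish S fish => fish quick fish quick S fish fish S fish   [S -> fish quick]
fish quick fish quick S fish fish S fish => fish quick fish quick fish quick fish fish S fish   [S -> fish quick]
fish quick fish quick fish quick fish fish S fish => fish quick fish quick fish quick fish fish fish quick fish   [S -> fish quick]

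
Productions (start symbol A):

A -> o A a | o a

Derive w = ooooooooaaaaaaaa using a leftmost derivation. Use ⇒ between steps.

A ⇒ oAa ⇒ ooAaa ⇒ oooAaaa ⇒ ooooAaaaa ⇒ oooooAaaaaa ⇒ ooooooAaaaaaa ⇒ oooooooAaaaaaaa ⇒ ooooooooaaaaaaaa

A ⇒ oAa   [A -> o A a]
oAa ⇒ ooAaa   [A -> o A a]
ooAaa ⇒ oooAaaa   [A -> o A a]
oooAaaa ⇒ ooooAaaaa   [A -> o A a]
ooooAaaaa ⇒ oooooAaaaaa   [A -> o A a]
oooooAaaaaa ⇒ ooooooAaaaaaa   [A -> o A a]
ooooooAaaaaaa ⇒ oooooooAaaaaaaa   [A -> o A a]
oooooooAaaaaaaa ⇒ ooooooooaaaaaaaa   [A -> o a]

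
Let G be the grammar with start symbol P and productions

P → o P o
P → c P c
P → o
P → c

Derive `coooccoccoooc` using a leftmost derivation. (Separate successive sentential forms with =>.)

P=>cPc=>coPoc=>cooPooc=>coooPoooc=>cooocPcoooc=>coooccPccoooc=>coooccoccoooc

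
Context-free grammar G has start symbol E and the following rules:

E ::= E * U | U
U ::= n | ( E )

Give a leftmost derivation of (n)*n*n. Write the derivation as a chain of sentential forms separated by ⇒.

E ⇒ E*U ⇒ E*U*U ⇒ U*U*U ⇒ (E)*U*U ⇒ (U)*U*U ⇒ (n)*U*U ⇒ (n)*n*U ⇒ (n)*n*n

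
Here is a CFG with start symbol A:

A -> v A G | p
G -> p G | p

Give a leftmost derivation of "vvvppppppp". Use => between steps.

A => vAG => vvAGG => vvvAGGG => vvvpGGG => vvvppGGG => vvvpppGGG => vvvppppGG => vvvpppppGG => vvvppppppG => vvvppppppp

A => vAG   [A -> v A G]
vAG => vvAGG   [A -> v A G]
vvAGG => vvvAGGG   [A -> v A G]
vvvAGGG => vvvpGGG   [A -> p]
vvvpGGG => vvvppGGG   [G -> p G]
vvvppGGG => vvvpppGGG   [G -> p G]
vvvpppGGG => vvvppppGG   [G -> p]
vvvppppGG => vvvpppppGG   [G -> p G]
vvvpppppGG => vvvppppppG   [G -> p]
vvvppppppG => vvvppppppp   [G -> p]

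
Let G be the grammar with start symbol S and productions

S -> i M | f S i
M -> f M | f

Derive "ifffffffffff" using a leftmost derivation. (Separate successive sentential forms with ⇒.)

S⇒iM⇒ifM⇒iffM⇒ifffM⇒iffffM⇒ifffffM⇒iffffffM⇒ifffffffM⇒iffffffffM⇒ifffffffffM⇒iffffffffffM⇒ifffffffffff

S ⇒ iM   [S -> i M]
iM ⇒ ifM   [M -> f M]
ifM ⇒ iffM   [M -> f M]
iffM ⇒ ifffM   [M -> f M]
ifffM ⇒ iffffM   [M -> f M]
iffffM ⇒ ifffffM   [M -> f M]
ifffffM ⇒ iffffffM   [M -> f M]
iffffffM ⇒ ifffffffM   [M -> f M]
ifffffffM ⇒ iffffffffM   [M -> f M]
iffffffffM ⇒ ifffffffffM   [M -> f M]
ifffffffffM ⇒ iffffffffffM   [M -> f M]
iffffffffffM ⇒ ifffffffffff   [M -> f]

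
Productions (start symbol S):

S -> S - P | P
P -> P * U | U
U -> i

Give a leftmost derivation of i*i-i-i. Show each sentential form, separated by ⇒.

S ⇒ S-P ⇒ S-P-P ⇒ P-P-P ⇒ P*U-P-P ⇒ U*U-P-P ⇒ i*U-P-P ⇒ i*i-P-P ⇒ i*i-U-P ⇒ i*i-i-P ⇒ i*i-i-U ⇒ i*i-i-i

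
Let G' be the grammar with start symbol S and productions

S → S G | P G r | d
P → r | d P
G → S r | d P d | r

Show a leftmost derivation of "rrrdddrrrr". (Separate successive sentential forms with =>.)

S => SG   [S → S G]
SG => PGrG   [S → P G r]
PGrG => rGrG   [P → r]
rGrG => rrrG   [G → r]
rrrG => rrrSr   [G → S r]
rrrSr => rrrPGrr   [S → P G r]
rrrPGrr => rrrdPGrr   [P → d P]
rrrdPGrr => rrrddPGrr   [P → d P]
rrrddPGrr => rrrdddPGrr   [P → d P]
rrrdddPGrr => rrrdddrGrr   [P → r]
rrrdddrGrr => rrrdddrrrr   [G → r]

S => SG => PGrG => rGrG => rrrG => rrrSr => rrrPGrr => rrrdPGrr => rrrddPGrr => rrrdddPGrr => rrrdddrGrr => rrrdddrrrr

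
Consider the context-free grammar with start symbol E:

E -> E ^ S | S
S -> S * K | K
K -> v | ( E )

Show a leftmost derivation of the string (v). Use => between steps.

E=>S=>K=>(E)=>(S)=>(K)=>(v)

E => S   [E -> S]
S => K   [S -> K]
K => (E)   [K -> ( E )]
(E) => (S)   [E -> S]
(S) => (K)   [S -> K]
(K) => (v)   [K -> v]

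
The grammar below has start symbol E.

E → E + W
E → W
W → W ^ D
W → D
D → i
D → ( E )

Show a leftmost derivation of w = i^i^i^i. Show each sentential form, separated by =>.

E => W   [E → W]
W => W^D   [W → W ^ D]
W^D => W^D^D   [W → W ^ D]
W^D^D => W^D^D^D   [W → W ^ D]
W^D^D^D => D^D^D^D   [W → D]
D^D^D^D => i^D^D^D   [D → i]
i^D^D^D => i^i^D^D   [D → i]
i^i^D^D => i^i^i^D   [D → i]
i^i^i^D => i^i^i^i   [D → i]

E=>W=>W^D=>W^D^D=>W^D^D^D=>D^D^D^D=>i^D^D^D=>i^i^D^D=>i^i^i^D=>i^i^i^i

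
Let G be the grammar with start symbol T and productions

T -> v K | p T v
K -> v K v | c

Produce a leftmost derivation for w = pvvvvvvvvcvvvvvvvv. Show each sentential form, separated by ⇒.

T ⇒ pTv ⇒ pvKv ⇒ pvvKvv ⇒ pvvvKvvv ⇒ pvvvvKvvvv ⇒ pvvvvvKvvvvv ⇒ pvvvvvvKvvvvvv ⇒ pvvvvvvvKvvvvvvv ⇒ pvvvvvvvvKvvvvvvvv ⇒ pvvvvvvvvcvvvvvvvv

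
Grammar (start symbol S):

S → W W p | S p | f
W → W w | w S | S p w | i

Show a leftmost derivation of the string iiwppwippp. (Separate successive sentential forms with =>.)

S=>Sp=>Spp=>WWppp=>SpwWppp=>WWppwWppp=>iWppwWppp=>iWwppwWppp=>iiwppwWppp=>iiwppwippp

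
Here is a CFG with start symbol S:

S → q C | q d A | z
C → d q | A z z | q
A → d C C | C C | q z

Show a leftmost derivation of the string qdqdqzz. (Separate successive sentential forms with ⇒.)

S ⇒ qC   [S → q C]
qC ⇒ qAzz   [C → A z z]
qAzz ⇒ qdCCzz   [A → d C C]
qdCCzz ⇒ qdqCzz   [C → q]
qdqCzz ⇒ qdqdqzz   [C → d q]

S⇒qC⇒qAzz⇒qdCCzz⇒qdqCzz⇒qdqdqzz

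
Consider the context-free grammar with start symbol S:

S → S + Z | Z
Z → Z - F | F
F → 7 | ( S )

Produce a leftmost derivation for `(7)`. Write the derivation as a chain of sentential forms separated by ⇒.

S ⇒ Z ⇒ F ⇒ (S) ⇒ (Z) ⇒ (F) ⇒ (7)

S ⇒ Z   [S → Z]
Z ⇒ F   [Z → F]
F ⇒ (S)   [F → ( S )]
(S) ⇒ (Z)   [S → Z]
(Z) ⇒ (F)   [Z → F]
(F) ⇒ (7)   [F → 7]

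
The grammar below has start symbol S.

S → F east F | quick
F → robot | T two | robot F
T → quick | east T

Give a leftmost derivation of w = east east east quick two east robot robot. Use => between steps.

S => F east F   [S → F east F]
F east F => T two east F   [F → T two]
T two east F => east T two east F   [T → east T]
east T two east F => east east T two east F   [T → east T]
east east T two east F => east east east T two east F   [T → east T]
east east east T two east F => east east east quick two east F   [T → quick]
east east east quick two east F => east east east quick two east robot F   [F → robot F]
east east east quick two east robot F => east east east quick two east robot robot   [F → robot]

S => F east F => T two east F => east T two east F => east east T two east F => east east east T two east F => east east east quick two east F => east east east quick two east robot F => east east east quick two east robot robot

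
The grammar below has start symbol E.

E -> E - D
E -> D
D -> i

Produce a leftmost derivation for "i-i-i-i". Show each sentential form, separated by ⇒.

E ⇒ E-D   [E -> E - D]
E-D ⇒ E-D-D   [E -> E - D]
E-D-D ⇒ E-D-D-D   [E -> E - D]
E-D-D-D ⇒ D-D-D-D   [E -> D]
D-D-D-D ⇒ i-D-D-D   [D -> i]
i-D-D-D ⇒ i-i-D-D   [D -> i]
i-i-D-D ⇒ i-i-i-D   [D -> i]
i-i-i-D ⇒ i-i-i-i   [D -> i]

E ⇒ E-D ⇒ E-D-D ⇒ E-D-D-D ⇒ D-D-D-D ⇒ i-D-D-D ⇒ i-i-D-D ⇒ i-i-i-D ⇒ i-i-i-i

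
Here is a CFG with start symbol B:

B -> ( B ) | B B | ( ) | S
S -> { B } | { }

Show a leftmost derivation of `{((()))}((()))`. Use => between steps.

B=>BB=>SB=>{B}B=>{(B)}B=>{((B))}B=>{((()))}B=>{((()))}(B)=>{((()))}((B))=>{((()))}((()))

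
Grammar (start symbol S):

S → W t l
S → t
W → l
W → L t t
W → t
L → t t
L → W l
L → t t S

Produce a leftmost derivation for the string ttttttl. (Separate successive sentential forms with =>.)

S=>Wtl=>Ltttl=>ttStttl=>ttttttl

S => Wtl   [S → W t l]
Wtl => Ltttl   [W → L t t]
Ltttl => ttStttl   [L → t t S]
ttStttl => ttttttl   [S → t]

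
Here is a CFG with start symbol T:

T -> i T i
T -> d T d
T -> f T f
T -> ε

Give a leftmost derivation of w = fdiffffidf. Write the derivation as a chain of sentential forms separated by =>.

T => fTf => fdTdf => fdiTidf => fdifTfidf => fdiffTffidf => fdiffffidf

T => fTf   [T -> f T f]
fTf => fdTdf   [T -> d T d]
fdTdf => fdiTidf   [T -> i T i]
fdiTidf => fdifTfidf   [T -> f T f]
fdifTfidf => fdiffTffidf   [T -> f T f]
fdiffTffidf => fdiffffidf   [T -> ε]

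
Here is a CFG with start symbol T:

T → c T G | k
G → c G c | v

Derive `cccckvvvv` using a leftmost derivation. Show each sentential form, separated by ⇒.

T ⇒ cTG ⇒ ccTGG ⇒ cccTGGG ⇒ ccccTGGGG ⇒ cccckGGGG ⇒ cccckvGGG ⇒ cccckvvGG ⇒ cccckvvvG ⇒ cccckvvvv

T ⇒ cTG   [T → c T G]
cTG ⇒ ccTGG   [T → c T G]
ccTGG ⇒ cccTGGG   [T → c T G]
cccTGGG ⇒ ccccTGGGG   [T → c T G]
ccccTGGGG ⇒ cccckGGGG   [T → k]
cccckGGGG ⇒ cccckvGGG   [G → v]
cccckvGGG ⇒ cccckvvGG   [G → v]
cccckvvGG ⇒ cccckvvvG   [G → v]
cccckvvvG ⇒ cccckvvvv   [G → v]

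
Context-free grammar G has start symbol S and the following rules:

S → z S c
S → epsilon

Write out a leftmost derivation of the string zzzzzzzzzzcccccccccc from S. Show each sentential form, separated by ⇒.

S ⇒ zSc   [S → z S c]
zSc ⇒ zzScc   [S → z S c]
zzScc ⇒ zzzSccc   [S → z S c]
zzzSccc ⇒ zzzzScccc   [S → z S c]
zzzzScccc ⇒ zzzzzSccccc   [S → z S c]
zzzzzSccccc ⇒ zzzzzzScccccc   [S → z S c]
zzzzzzScccccc ⇒ zzzzzzzSccccccc   [S → z S c]
zzzzzzzSccccccc ⇒ zzzzzzzzScccccccc   [S → z S c]
zzzzzzzzScccccccc ⇒ zzzzzzzzzSccccccccc   [S → z S c]
zzzzzzzzzSccccccccc ⇒ zzzzzzzzzzScccccccccc   [S → z S c]
zzzzzzzzzzScccccccccc ⇒ zzzzzzzzzzcccccccccc   [S → epsilon]

S ⇒ zSc ⇒ zzScc ⇒ zzzSccc ⇒ zzzzScccc ⇒ zzzzzSccccc ⇒ zzzzzzScccccc ⇒ zzzzzzzSccccccc ⇒ zzzzzzzzScccccccc ⇒ zzzzzzzzzSccccccccc ⇒ zzzzzzzzzzScccccccccc ⇒ zzzzzzzzzzcccccccccc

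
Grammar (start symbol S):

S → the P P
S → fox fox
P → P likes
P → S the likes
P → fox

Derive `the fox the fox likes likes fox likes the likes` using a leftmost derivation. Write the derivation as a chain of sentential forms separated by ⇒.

S ⇒ the P P ⇒ the fox P ⇒ the fox S the likes ⇒ the fox the P P the likes ⇒ the fox the P likes P the likes ⇒ the fox the P likes likes P the likes ⇒ the fox the fox likes likes P the likes ⇒ the fox the fox likes likes P likes the likes ⇒ the fox the fox likes likes fox likes the likes

S ⇒ the P P   [S → the P P]
the P P ⇒ the fox P   [P → fox]
the fox P ⇒ the fox S the likes   [P → S the likes]
the fox S the likes ⇒ the fox the P P the likes   [S → the P P]
the fox the P P the likes ⇒ the fox the P likes P the likes   [P → P likes]
the fox the P likes P the likes ⇒ the fox the P likes likes P the likes   [P → P likes]
the fox the P likes likes P the likes ⇒ the fox the fox likes likes P the likes   [P → fox]
the fox the fox likes likes P the likes ⇒ the fox the fox likes likes P likes the likes   [P → P likes]
the fox the fox likes likes P likes the likes ⇒ the fox the fox likes likes fox likes the likes   [P → fox]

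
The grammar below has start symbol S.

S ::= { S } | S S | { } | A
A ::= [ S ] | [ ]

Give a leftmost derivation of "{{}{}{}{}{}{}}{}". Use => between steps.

S => SS => {S}S => {SS}S => {SSS}S => {SSSS}S => {SSSSS}S => {SSSSSS}S => {{}SSSSS}S => {{}{}SSSS}S => {{}{}{}SSS}S => {{}{}{}{}SS}S => {{}{}{}{}{}S}S => {{}{}{}{}{}{}}S => {{}{}{}{}{}{}}{}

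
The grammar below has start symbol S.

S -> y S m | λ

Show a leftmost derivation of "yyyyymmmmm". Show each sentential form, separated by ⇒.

S ⇒ ySm ⇒ yySmm ⇒ yyySmmm ⇒ yyyySmmmm ⇒ yyyyySmmmmm ⇒ yyyyymmmmm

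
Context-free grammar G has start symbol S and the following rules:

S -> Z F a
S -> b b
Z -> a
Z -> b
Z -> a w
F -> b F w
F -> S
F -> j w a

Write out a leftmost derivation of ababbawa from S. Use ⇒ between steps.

S ⇒ ZFa   [S -> Z F a]
ZFa ⇒ aFa   [Z -> a]
aFa ⇒ abFwa   [F -> b F w]
abFwa ⇒ abSwa   [F -> S]
abSwa ⇒ abZFawa   [S -> Z F a]
abZFawa ⇒ abaFawa   [Z -> a]
abaFawa ⇒ abaSawa   [F -> S]
abaSawa ⇒ ababbawa   [S -> b b]

S ⇒ ZFa ⇒ aFa ⇒ abFwa ⇒ abSwa ⇒ abZFawa ⇒ abaFawa ⇒ abaSawa ⇒ ababbawa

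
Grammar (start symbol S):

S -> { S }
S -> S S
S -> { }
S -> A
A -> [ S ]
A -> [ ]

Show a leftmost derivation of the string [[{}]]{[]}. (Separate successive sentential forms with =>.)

S => SS   [S -> S S]
SS => AS   [S -> A]
AS => [S]S   [A -> [ S ]]
[S]S => [A]S   [S -> A]
[A]S => [[S]]S   [A -> [ S ]]
[[S]]S => [[{}]]S   [S -> { }]
[[{}]]S => [[{}]]{S}   [S -> { S }]
[[{}]]{S} => [[{}]]{A}   [S -> A]
[[{}]]{A} => [[{}]]{[]}   [A -> [ ]]

S => SS => AS => [S]S => [A]S => [[S]]S => [[{}]]S => [[{}]]{S} => [[{}]]{A} => [[{}]]{[]}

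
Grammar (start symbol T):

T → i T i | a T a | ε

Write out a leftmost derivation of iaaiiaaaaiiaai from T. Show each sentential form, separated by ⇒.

T⇒iTi⇒iaTai⇒iaaTaai⇒iaaiTiaai⇒iaaiiTiiaai⇒iaaiiaTaiiaai⇒iaaiiaaTaaiiaai⇒iaaiiaaaaiiaai

T ⇒ iTi   [T → i T i]
iTi ⇒ iaTai   [T → a T a]
iaTai ⇒ iaaTaai   [T → a T a]
iaaTaai ⇒ iaaiTiaai   [T → i T i]
iaaiTiaai ⇒ iaaiiTiiaai   [T → i T i]
iaaiiTiiaai ⇒ iaaiiaTaiiaai   [T → a T a]
iaaiiaTaiiaai ⇒ iaaiiaaTaaiiaai   [T → a T a]
iaaiiaaTaaiiaai ⇒ iaaiiaaaaiiaai   [T → ε]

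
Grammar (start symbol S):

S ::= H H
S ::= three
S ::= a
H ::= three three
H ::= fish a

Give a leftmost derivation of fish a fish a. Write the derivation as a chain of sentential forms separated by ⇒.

S ⇒ H H ⇒ fish a H ⇒ fish a fish a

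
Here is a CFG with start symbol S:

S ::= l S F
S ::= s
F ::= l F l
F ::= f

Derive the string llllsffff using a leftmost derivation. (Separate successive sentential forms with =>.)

S=>lSF=>llSFF=>lllSFFF=>llllSFFFF=>llllsFFFF=>llllsfFFF=>llllsffFF=>llllsfffF=>llllsffff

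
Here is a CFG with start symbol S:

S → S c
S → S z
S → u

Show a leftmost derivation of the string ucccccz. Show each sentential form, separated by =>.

S => Sz => Scz => Sccz => Scccz => Sccccz => Scccccz => ucccccz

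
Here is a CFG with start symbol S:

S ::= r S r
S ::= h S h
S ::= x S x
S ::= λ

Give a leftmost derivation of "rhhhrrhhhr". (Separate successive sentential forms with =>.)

S => rSr   [S ::= r S r]
rSr => rhShr   [S ::= h S h]
rhShr => rhhShhr   [S ::= h S h]
rhhShhr => rhhhShhhr   [S ::= h S h]
rhhhShhhr => rhhhrSrhhhr   [S ::= r S r]
rhhhrSrhhhr => rhhhrrhhhr   [S ::= λ]

S => rSr => rhShr => rhhShhr => rhhhShhhr => rhhhrSrhhhr => rhhhrrhhhr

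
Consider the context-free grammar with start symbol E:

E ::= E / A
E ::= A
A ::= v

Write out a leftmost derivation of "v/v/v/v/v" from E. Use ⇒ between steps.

E ⇒ E/A   [E ::= E / A]
E/A ⇒ E/A/A   [E ::= E / A]
E/A/A ⇒ E/A/A/A   [E ::= E / A]
E/A/A/A ⇒ E/A/A/A/A   [E ::= E / A]
E/A/A/A/A ⇒ A/A/A/A/A   [E ::= A]
A/A/A/A/A ⇒ v/A/A/A/A   [A ::= v]
v/A/A/A/A ⇒ v/v/A/A/A   [A ::= v]
v/v/A/A/A ⇒ v/v/v/A/A   [A ::= v]
v/v/v/A/A ⇒ v/v/v/v/A   [A ::= v]
v/v/v/v/A ⇒ v/v/v/v/v   [A ::= v]

E⇒E/A⇒E/A/A⇒E/A/A/A⇒E/A/A/A/A⇒A/A/A/A/A⇒v/A/A/A/A⇒v/v/A/A/A⇒v/v/v/A/A⇒v/v/v/v/A⇒v/v/v/v/v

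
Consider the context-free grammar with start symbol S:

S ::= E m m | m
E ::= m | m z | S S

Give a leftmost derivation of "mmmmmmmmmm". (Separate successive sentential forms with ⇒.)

S ⇒ Emm ⇒ SSmm ⇒ EmmSmm ⇒ SSmmSmm ⇒ EmmSmmSmm ⇒ SSmmSmmSmm ⇒ mSmmSmmSmm ⇒ mmmmSmmSmm ⇒ mmmmmmmSmm ⇒ mmmmmmmmmm

S ⇒ Emm   [S ::= E m m]
Emm ⇒ SSmm   [E ::= S S]
SSmm ⇒ EmmSmm   [S ::= E m m]
EmmSmm ⇒ SSmmSmm   [E ::= S S]
SSmmSmm ⇒ EmmSmmSmm   [S ::= E m m]
EmmSmmSmm ⇒ SSmmSmmSmm   [E ::= S S]
SSmmSmmSmm ⇒ mSmmSmmSmm   [S ::= m]
mSmmSmmSmm ⇒ mmmmSmmSmm   [S ::= m]
mmmmSmmSmm ⇒ mmmmmmmSmm   [S ::= m]
mmmmmmmSmm ⇒ mmmmmmmmmm   [S ::= m]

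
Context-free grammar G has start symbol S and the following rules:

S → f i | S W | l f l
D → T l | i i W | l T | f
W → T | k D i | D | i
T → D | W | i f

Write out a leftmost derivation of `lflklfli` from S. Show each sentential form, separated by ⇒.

S ⇒ SW   [S → S W]
SW ⇒ lflW   [S → l f l]
lflW ⇒ lflkDi   [W → k D i]
lflkDi ⇒ lflklTi   [D → l T]
lflklTi ⇒ lflklWi   [T → W]
lflklWi ⇒ lflklDi   [W → D]
lflklDi ⇒ lflklTli   [D → T l]
lflklTli ⇒ lflklDli   [T → D]
lflklDli ⇒ lflklfli   [D → f]

S ⇒ SW ⇒ lflW ⇒ lflkDi ⇒ lflklTi ⇒ lflklWi ⇒ lflklDi ⇒ lflklTli ⇒ lflklDli ⇒ lflklfli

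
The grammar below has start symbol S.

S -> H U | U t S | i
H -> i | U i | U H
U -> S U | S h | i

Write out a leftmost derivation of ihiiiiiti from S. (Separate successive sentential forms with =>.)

S => UtS   [S -> U t S]
UtS => SUtS   [U -> S U]
SUtS => HUUtS   [S -> H U]
HUUtS => UHUUtS   [H -> U H]
UHUUtS => ShHUUtS   [U -> S h]
ShHUUtS => ihHUUtS   [S -> i]
ihHUUtS => ihUHUUtS   [H -> U H]
ihUHUUtS => ihSUHUUtS   [U -> S U]
ihSUHUUtS => ihiUHUUtS   [S -> i]
ihiUHUUtS => ihiiHUUtS   [U -> i]
ihiiHUUtS => ihiiiUUtS   [H -> i]
ihiiiUUtS => ihiiiiUtS   [U -> i]
ihiiiiUtS => ihiiiiitS   [U -> i]
ihiiiiitS => ihiiiiiti   [S -> i]

S=>UtS=>SUtS=>HUUtS=>UHUUtS=>ShHUUtS=>ihHUUtS=>ihUHUUtS=>ihSUHUUtS=>ihiUHUUtS=>ihiiHUUtS=>ihiiiUUtS=>ihiiiiUtS=>ihiiiiitS=>ihiiiiiti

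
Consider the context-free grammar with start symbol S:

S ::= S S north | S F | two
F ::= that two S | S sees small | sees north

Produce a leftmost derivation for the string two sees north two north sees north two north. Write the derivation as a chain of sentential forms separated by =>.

S => S S north => S F S north => S S north F S north => S F S north F S north => two F S north F S north => two sees north S north F S north => two sees north two north F S north => two sees north two north sees north S north => two sees north two north sees north two north

S => S S north   [S ::= S S north]
S S north => S F S north   [S ::= S F]
S F S north => S S north F S north   [S ::= S S north]
S S north F S north => S F S north F S north   [S ::= S F]
S F S north F S north => two F S north F S north   [S ::= two]
two F S north F S north => two sees north S north F S north   [F ::= sees north]
two sees north S north F S north => two sees north two north F S north   [S ::= two]
two sees north two north F S north => two sees north two north sees north S north   [F ::= sees north]
two sees north two north sees north S north => two sees north two north sees north two north   [S ::= two]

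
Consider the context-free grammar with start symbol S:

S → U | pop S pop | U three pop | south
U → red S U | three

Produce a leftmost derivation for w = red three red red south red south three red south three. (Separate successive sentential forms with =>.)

S => U   [S → U]
U => red S U   [U → red S U]
red S U => red U U   [S → U]
red U U => red three U   [U → three]
red three U => red three red S U   [U → red S U]
red three red S U => red three red U U   [S → U]
red three red U U => red three red red S U U   [U → red S U]
red three red red S U U => red three red red south U U   [S → south]
red three red red south U U => red three red red south red S U U   [U → red S U]
red three red red south red S U U => red three red red south red south U U   [S → south]
red three red red south red south U U => red three red red south red south three U   [U → three]
red three red red south red south three U => red three red red south red south three red S U   [U → red S U]
red three red red south red south three red S U => red three red red south red south three red south U   [S → south]
red three red red south red south three red south U => red three red red south red south three red south three   [U → three]

S => U => red S U => red U U => red three U => red three red S U => red three red U U => red three red red S U U => red three red red south U U => red three red red south red S U U => red three red red south red south U U => red three red red south red south three U => red three red red south red south three red S U => red three red red south red south three red south U => red three red red south red south three red south three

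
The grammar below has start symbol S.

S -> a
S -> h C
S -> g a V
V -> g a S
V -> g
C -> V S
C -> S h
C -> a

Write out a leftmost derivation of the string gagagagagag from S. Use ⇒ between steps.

S ⇒ gaV ⇒ gagaS ⇒ gagagaV ⇒ gagagagaS ⇒ gagagagagaV ⇒ gagagagagag

S ⇒ gaV   [S -> g a V]
gaV ⇒ gagaS   [V -> g a S]
gagaS ⇒ gagagaV   [S -> g a V]
gagagaV ⇒ gagagagaS   [V -> g a S]
gagagagaS ⇒ gagagagagaV   [S -> g a V]
gagagagagaV ⇒ gagagagagag   [V -> g]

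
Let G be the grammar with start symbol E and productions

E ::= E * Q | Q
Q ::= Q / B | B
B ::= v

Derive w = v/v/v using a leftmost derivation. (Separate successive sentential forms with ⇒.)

E ⇒ Q   [E ::= Q]
Q ⇒ Q/B   [Q ::= Q / B]
Q/B ⇒ Q/B/B   [Q ::= Q / B]
Q/B/B ⇒ B/B/B   [Q ::= B]
B/B/B ⇒ v/B/B   [B ::= v]
v/B/B ⇒ v/v/B   [B ::= v]
v/v/B ⇒ v/v/v   [B ::= v]

E ⇒ Q ⇒ Q/B ⇒ Q/B/B ⇒ B/B/B ⇒ v/B/B ⇒ v/v/B ⇒ v/v/v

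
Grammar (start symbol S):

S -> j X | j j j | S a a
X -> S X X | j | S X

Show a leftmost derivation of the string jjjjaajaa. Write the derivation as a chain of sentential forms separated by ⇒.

S ⇒ Saa ⇒ jXaa ⇒ jSXaa ⇒ jSaaXaa ⇒ jjjjaaXaa ⇒ jjjjaajaa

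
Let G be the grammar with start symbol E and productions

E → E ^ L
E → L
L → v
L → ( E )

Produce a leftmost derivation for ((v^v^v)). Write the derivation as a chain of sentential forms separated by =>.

E=>L=>(E)=>(L)=>((E))=>((E^L))=>((E^L^L))=>((L^L^L))=>((v^L^L))=>((v^v^L))=>((v^v^v))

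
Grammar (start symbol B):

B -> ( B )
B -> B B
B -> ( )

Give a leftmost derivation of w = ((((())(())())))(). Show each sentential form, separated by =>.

B => BB   [B -> B B]
BB => (B)B   [B -> ( B )]
(B)B => ((B))B   [B -> ( B )]
((B))B => (((B)))B   [B -> ( B )]
(((B)))B => (((BB)))B   [B -> B B]
(((BB)))B => (((BBB)))B   [B -> B B]
(((BBB)))B => ((((B)BB)))B   [B -> ( B )]
((((B)BB)))B => ((((())BB)))B   [B -> ( )]
((((())BB)))B => ((((())(B)B)))B   [B -> ( B )]
((((())(B)B)))B => ((((())(())B)))B   [B -> ( )]
((((())(())B)))B => ((((())(())())))B   [B -> ( )]
((((())(())())))B => ((((())(())())))()   [B -> ( )]

B=>BB=>(B)B=>((B))B=>(((B)))B=>(((BB)))B=>(((BBB)))B=>((((B)BB)))B=>((((())BB)))B=>((((())(B)B)))B=>((((())(())B)))B=>((((())(())())))B=>((((())(())())))()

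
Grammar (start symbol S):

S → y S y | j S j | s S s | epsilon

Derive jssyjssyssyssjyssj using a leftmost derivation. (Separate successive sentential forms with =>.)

S=>jSj=>jsSsj=>jssSssj=>jssySyssj=>jssyjSjyssj=>jssyjsSsjyssj=>jssyjssSssjyssj=>jssyjssySyssjyssj=>jssyjssysSsyssjyssj=>jssyjssyssyssjyssj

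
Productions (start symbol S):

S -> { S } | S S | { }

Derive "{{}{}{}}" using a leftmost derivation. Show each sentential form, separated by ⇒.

S ⇒ {S}   [S -> { S }]
{S} ⇒ {SS}   [S -> S S]
{SS} ⇒ {SSS}   [S -> S S]
{SSS} ⇒ {{}SS}   [S -> { }]
{{}SS} ⇒ {{}{}S}   [S -> { }]
{{}{}S} ⇒ {{}{}{}}   [S -> { }]

S ⇒ {S} ⇒ {SS} ⇒ {SSS} ⇒ {{}SS} ⇒ {{}{}S} ⇒ {{}{}{}}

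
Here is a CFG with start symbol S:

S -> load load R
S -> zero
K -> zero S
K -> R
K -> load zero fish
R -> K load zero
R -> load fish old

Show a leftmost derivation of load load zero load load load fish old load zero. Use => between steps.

S => load load R   [S -> load load R]
load load R => load load K load zero   [R -> K load zero]
load load K load zero => load load zero S load zero   [K -> zero S]
load load zero S load zero => load load zero load load R load zero   [S -> load load R]
load load zero load load R load zero => load load zero load load load fish old load zero   [R -> load fish old]

S => load load R => load load K load zero => load load zero S load zero => load load zero load load R load zero => load load zero load load load fish old load zero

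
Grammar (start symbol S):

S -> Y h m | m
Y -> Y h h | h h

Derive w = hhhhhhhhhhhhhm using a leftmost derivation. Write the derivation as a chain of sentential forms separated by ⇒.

S⇒Yhm⇒Yhhhm⇒Yhhhhhm⇒Yhhhhhhhm⇒Yhhhhhhhhhm⇒Yhhhhhhhhhhhm⇒hhhhhhhhhhhhhm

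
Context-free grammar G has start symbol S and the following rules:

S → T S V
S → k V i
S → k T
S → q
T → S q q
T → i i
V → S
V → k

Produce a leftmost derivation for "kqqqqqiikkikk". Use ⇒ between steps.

S ⇒ TSV   [S → T S V]
TSV ⇒ SqqSV   [T → S q q]
SqqSV ⇒ kTqqSV   [S → k T]
kTqqSV ⇒ kSqqqqSV   [T → S q q]
kSqqqqSV ⇒ kqqqqqSV   [S → q]
kqqqqqSV ⇒ kqqqqqTSVV   [S → T S V]
kqqqqqTSVV ⇒ kqqqqqiiSVV   [T → i i]
kqqqqqiiSVV ⇒ kqqqqqiikViVV   [S → k V i]
kqqqqqiikViVV ⇒ kqqqqqiikkiVV   [V → k]
kqqqqqiikkiVV ⇒ kqqqqqiikkikV   [V → k]
kqqqqqiikkikV ⇒ kqqqqqiikkikk   [V → k]

S ⇒ TSV ⇒ SqqSV ⇒ kTqqSV ⇒ kSqqqqSV ⇒ kqqqqqSV ⇒ kqqqqqTSVV ⇒ kqqqqqiiSVV ⇒ kqqqqqiikViVV ⇒ kqqqqqiikkiVV ⇒ kqqqqqiikkikV ⇒ kqqqqqiikkikk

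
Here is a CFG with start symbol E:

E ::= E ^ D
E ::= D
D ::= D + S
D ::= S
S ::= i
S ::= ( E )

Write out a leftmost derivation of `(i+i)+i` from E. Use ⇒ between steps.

E ⇒ D   [E ::= D]
D ⇒ D+S   [D ::= D + S]
D+S ⇒ S+S   [D ::= S]
S+S ⇒ (E)+S   [S ::= ( E )]
(E)+S ⇒ (D)+S   [E ::= D]
(D)+S ⇒ (D+S)+S   [D ::= D + S]
(D+S)+S ⇒ (S+S)+S   [D ::= S]
(S+S)+S ⇒ (i+S)+S   [S ::= i]
(i+S)+S ⇒ (i+i)+S   [S ::= i]
(i+i)+S ⇒ (i+i)+i   [S ::= i]

E ⇒ D ⇒ D+S ⇒ S+S ⇒ (E)+S ⇒ (D)+S ⇒ (D+S)+S ⇒ (S+S)+S ⇒ (i+S)+S ⇒ (i+i)+S ⇒ (i+i)+i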